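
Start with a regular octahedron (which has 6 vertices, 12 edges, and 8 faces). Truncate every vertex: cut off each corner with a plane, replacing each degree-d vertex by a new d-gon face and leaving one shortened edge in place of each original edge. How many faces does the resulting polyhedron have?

14

Truncation replaces each original edge-end by a new vertex, so V′ = 2E = 24.
Each original edge survives, and each old vertex of degree d contributes d new edges; summing degrees gives Σd = 2E, so E′ = E + 2E = 3E = 36.
Each original face survives and each original vertex becomes one new face: F′ = F + V = 14.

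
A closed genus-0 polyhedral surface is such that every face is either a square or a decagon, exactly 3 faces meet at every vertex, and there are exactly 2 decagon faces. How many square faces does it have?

Let x be the number of squares; then F = 2 + x.
Edge–face incidences: 2E = 10·2 + 4·x = 20 + 4x.
Every vertex has degree 3, so 3V = 2E.
Euler: V − E + F = 2 ⇒ (2E)/3 − E + (2 + x) = 2.
Multiply by 6: 2·(2E) − 3·(2E) + 6·(2 + x) = 12, i.e. 12 + 6x − (20 + 4x) = 12.
Collecting terms: 2x − 8 = 12, so 2x = 20, so x = 10.
Then 2E = 20 + 4·10 = 60, so E = 30, V = 2E/3 = 20, F = 2 + 10 = 12.

10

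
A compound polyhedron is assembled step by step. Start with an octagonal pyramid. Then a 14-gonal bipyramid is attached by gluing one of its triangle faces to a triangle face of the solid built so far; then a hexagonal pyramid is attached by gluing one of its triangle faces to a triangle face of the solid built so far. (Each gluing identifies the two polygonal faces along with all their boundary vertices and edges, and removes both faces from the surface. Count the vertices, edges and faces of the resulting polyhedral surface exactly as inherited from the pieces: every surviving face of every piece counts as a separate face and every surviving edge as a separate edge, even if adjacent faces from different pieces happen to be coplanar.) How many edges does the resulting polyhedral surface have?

An octagonal pyramid: V=9, E=16, F=9.
Attach a 14-gonal bipyramid (V=16, E=42, F=28) along a 3-gon: merge 3 vertices and 3 edges, delete both glued faces → V=22, E=55, F=35.
Attach a hexagonal pyramid (V=7, E=12, F=7) along a 3-gon: merge 3 vertices and 3 edges, delete both glued faces → V=26, E=64, F=40.
Check: V − E + F = 26 − 64 + 40 = 2.

64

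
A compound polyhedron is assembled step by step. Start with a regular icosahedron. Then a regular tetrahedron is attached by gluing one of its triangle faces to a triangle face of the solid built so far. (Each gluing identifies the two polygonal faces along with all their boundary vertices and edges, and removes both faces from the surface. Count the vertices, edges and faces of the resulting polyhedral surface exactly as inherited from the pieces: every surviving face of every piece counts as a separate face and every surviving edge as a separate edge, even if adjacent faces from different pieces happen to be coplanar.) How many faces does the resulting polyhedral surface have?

A regular icosahedron: V=12, E=30, F=20.
Attach a regular tetrahedron (V=4, E=6, F=4) along a 3-gon: merge 3 vertices and 3 edges, delete both glued faces → V=13, E=33, F=22.
Check: V − E + F = 13 − 33 + 22 = 2.

22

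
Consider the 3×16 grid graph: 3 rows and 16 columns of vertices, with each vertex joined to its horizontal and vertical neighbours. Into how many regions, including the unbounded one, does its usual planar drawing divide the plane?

31

The grid has V = 3·16 = 48 vertices and E = 3·15 + 16·2 = 77 edges.
F = 2 − V + E = 2 − 48 + 77 = 31.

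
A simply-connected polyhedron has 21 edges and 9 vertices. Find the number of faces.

14

Here V − E + F = 2.
F = 2 − V + E = 2 − 9 + 21 = 14.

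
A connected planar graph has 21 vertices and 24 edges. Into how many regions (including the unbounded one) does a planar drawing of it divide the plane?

5

Euler's formula for a connected plane graph: V − E + F = 2, so F = 2 − 21 + 24 = 5.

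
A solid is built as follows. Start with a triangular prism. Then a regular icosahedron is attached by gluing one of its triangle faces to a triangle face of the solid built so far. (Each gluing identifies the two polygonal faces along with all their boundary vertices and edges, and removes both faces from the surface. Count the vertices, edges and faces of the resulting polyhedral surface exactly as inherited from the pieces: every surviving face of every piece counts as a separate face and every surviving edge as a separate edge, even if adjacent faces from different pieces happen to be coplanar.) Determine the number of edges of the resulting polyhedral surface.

A triangular prism: V=6, E=9, F=5.
Attach a regular icosahedron (V=12, E=30, F=20) along a 3-gon: merge 3 vertices and 3 edges, delete both glued faces → V=15, E=36, F=23.
Check: V − E + F = 15 − 36 + 23 = 2.

36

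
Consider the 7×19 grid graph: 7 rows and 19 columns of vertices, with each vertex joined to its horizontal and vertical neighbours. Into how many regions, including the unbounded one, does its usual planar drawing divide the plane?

109

The grid has V = 7·19 = 133 vertices and E = 7·18 + 19·6 = 240 edges.
F = 2 − V + E = 2 − 133 + 240 = 109.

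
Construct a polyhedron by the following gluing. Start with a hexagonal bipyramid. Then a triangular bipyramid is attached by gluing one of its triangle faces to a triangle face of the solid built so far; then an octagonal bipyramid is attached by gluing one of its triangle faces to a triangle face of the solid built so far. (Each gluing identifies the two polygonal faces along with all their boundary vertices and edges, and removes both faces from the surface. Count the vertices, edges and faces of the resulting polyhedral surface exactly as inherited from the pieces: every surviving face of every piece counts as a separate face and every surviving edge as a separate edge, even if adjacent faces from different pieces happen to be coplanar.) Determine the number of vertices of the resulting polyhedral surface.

A hexagonal bipyramid: V=8, E=18, F=12.
Attach a triangular bipyramid (V=5, E=9, F=6) along a 3-gon: merge 3 vertices and 3 edges, delete both glued faces → V=10, E=24, F=16.
Attach an octagonal bipyramid (V=10, E=24, F=16) along a 3-gon: merge 3 vertices and 3 edges, delete both glued faces → V=17, E=45, F=30.
Check: V − E + F = 17 − 45 + 30 = 2.

17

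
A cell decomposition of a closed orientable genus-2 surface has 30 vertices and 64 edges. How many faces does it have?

32

For a closed orientable surface of genus 2, χ = 2 − 2·2 = -2.
F = -2 − V + E = -2 − 30 + 64 = 32.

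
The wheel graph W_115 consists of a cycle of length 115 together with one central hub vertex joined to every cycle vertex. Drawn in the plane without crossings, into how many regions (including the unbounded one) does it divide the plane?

116

W_115 has V = 115 + 1 = 116 vertices and E = 2·115 = 230 edges.
By Euler's formula F = 2 − V + E = 2 − 116 + 230 = 116.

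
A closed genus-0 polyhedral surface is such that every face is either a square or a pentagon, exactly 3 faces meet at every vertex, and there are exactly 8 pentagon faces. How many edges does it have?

Let x be the number of squares; then F = 8 + x.
Edge–face incidences: 2E = 5·8 + 4·x = 40 + 4x.
Every vertex has degree 3, so 3V = 2E.
Euler: V − E + F = 2 ⇒ (2E)/3 − E + (8 + x) = 2.
Multiply by 6: 2·(2E) − 3·(2E) + 6·(8 + x) = 12, i.e. 48 + 6x − (40 + 4x) = 12.
Collecting terms: 2x + 8 = 12, so 2x = 4, so x = 2.
Then 2E = 40 + 4·2 = 48, so E = 24, V = 2E/3 = 16, F = 8 + 2 = 10.

24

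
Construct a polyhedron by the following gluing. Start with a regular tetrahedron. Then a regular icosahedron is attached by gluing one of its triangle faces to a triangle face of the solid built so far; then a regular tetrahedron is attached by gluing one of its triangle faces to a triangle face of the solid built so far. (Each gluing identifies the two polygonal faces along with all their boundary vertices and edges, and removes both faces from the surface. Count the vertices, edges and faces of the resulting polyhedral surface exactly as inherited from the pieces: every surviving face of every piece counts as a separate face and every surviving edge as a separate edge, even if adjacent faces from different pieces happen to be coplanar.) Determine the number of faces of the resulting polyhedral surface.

24

A regular tetrahedron: V=4, E=6, F=4.
Attach a regular icosahedron (V=12, E=30, F=20) along a 3-gon: merge 3 vertices and 3 edges, delete both glued faces → V=13, E=33, F=22.
Attach a regular tetrahedron (V=4, E=6, F=4) along a 3-gon: merge 3 vertices and 3 edges, delete both glued faces → V=14, E=36, F=24.
Check: V − E + F = 14 − 36 + 24 = 2.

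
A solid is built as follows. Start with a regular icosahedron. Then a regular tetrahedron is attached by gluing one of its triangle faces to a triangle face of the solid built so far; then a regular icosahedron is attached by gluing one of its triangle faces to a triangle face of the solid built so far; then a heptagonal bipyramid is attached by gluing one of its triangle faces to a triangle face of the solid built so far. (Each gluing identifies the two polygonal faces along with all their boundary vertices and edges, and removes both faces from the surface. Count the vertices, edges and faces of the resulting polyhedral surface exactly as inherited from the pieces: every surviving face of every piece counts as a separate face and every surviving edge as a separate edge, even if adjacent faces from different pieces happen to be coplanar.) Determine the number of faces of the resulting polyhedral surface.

A regular icosahedron: V=12, E=30, F=20.
Attach a regular tetrahedron (V=4, E=6, F=4) along a 3-gon: merge 3 vertices and 3 edges, delete both glued faces → V=13, E=33, F=22.
Attach a regular icosahedron (V=12, E=30, F=20) along a 3-gon: merge 3 vertices and 3 edges, delete both glued faces → V=22, E=60, F=40.
Attach a heptagonal bipyramid (V=9, E=21, F=14) along a 3-gon: merge 3 vertices and 3 edges, delete both glued faces → V=28, E=78, F=52.
Check: V − E + F = 28 − 78 + 52 = 2.

52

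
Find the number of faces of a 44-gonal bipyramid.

88

A bipyramid over an n-gon has 2n triangular faces and n + 2 vertices: V = 44 + 2 = 46, E = 3·44 = 132, F = 2·44 = 88.
Check: V − E + F = 46 − 132 + 88 = 2.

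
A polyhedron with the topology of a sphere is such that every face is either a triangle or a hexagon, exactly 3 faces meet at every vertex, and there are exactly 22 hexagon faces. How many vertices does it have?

Let x be the number of triangles; then F = 22 + x.
Edge–face incidences: 2E = 6·22 + 3·x = 132 + 3x.
Every vertex has degree 3, so 3V = 2E.
Euler: V − E + F = 2 ⇒ (2E)/3 − E + (22 + x) = 2.
Multiply by 6: 2·(2E) − 3·(2E) + 6·(22 + x) = 12, i.e. 132 + 6x − (132 + 3x) = 12.
Collecting terms: 3x = 12, so x = 4.
Then 2E = 132 + 3·4 = 144, so E = 72, V = 2E/3 = 48, F = 22 + 4 = 26.

48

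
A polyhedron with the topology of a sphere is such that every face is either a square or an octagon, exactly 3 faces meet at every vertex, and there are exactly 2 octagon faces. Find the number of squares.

Let x be the number of squares; then F = 2 + x.
Edge–face incidences: 2E = 8·2 + 4·x = 16 + 4x.
Every vertex has degree 3, so 3V = 2E.
Euler: V − E + F = 2 ⇒ (2E)/3 − E + (2 + x) = 2.
Multiply by 6: 2·(2E) − 3·(2E) + 6·(2 + x) = 12, i.e. 12 + 6x − (16 + 4x) = 12.
Collecting terms: 2x − 4 = 12, so 2x = 16, so x = 8.
Then 2E = 16 + 4·8 = 48, so E = 24, V = 2E/3 = 16, F = 2 + 8 = 10.

8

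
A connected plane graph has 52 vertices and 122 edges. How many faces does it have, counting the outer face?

Euler's formula for a connected plane graph: V − E + F = 2, so F = 2 − 52 + 122 = 72.

72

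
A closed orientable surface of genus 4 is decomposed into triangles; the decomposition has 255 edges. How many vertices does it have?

79

χ = 2 − 2·4 = -6, and every face is a triangle so 3F = 2E.
F = 2E/3 = 170. Then V = -6 + E − F = -6 + 255 − 170 = 79.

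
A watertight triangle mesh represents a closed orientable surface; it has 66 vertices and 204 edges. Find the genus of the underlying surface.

2

Every face is a triangle and each edge borders two faces, so 3F = 2·204, giving F = 136.
χ = V − E + F = 66 − 204 + 136 = -2.
For a closed orientable surface χ = 2 − 2g, so g = (2 − (-2))/2 = 2.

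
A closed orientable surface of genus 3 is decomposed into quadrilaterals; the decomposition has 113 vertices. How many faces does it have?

117

χ = 2 − 2·3 = -4, and every face is a square so 4F = 2E.
V − E + F = -4 with E = 4F/2 gives 113 − (4/2 − 1)·F = -4, so F = 117 and E = 234.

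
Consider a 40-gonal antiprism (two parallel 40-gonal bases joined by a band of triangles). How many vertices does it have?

An antiprism on an n-gon has two n-gon caps and 2n triangles: V = 2·40 = 80, E = 4·40 = 160, F = 2·40 + 2 = 82.
Check: V − E + F = 80 − 160 + 82 = 2.

80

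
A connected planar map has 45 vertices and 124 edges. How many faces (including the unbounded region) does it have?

81

Euler's formula for a connected plane graph: V − E + F = 2, so F = 2 − 45 + 124 = 81.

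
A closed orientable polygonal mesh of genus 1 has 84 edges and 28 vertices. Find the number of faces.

For a closed orientable surface of genus 1, χ = 2 − 2·1 = 0.
F = 0 − V + E = 0 − 28 + 84 = 56.

56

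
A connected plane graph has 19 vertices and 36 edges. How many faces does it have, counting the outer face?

19

Euler's formula for a connected plane graph: V − E + F = 2, so F = 2 − 19 + 36 = 19.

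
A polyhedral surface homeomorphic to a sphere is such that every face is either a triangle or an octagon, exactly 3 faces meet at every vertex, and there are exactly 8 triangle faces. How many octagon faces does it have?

6

Let x be the number of octagons; then F = 8 + x.
Edge–face incidences: 2E = 3·8 + 8·x = 24 + 8x.
Every vertex has degree 3, so 3V = 2E.
Euler: V − E + F = 2 ⇒ (2E)/3 − E + (8 + x) = 2.
Multiply by 6: 2·(2E) − 3·(2E) + 6·(8 + x) = 12, i.e. 48 + 6x − (24 + 8x) = 12.
Collecting terms: −2x + 24 = 12, so −2x = −12, so x = 6.
Then 2E = 24 + 8·6 = 72, so E = 36, V = 2E/3 = 24, F = 8 + 6 = 14.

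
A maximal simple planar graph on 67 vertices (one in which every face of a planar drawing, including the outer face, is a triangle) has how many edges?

195

In a plane triangulation 3F = 2E and V − E + F = 2, so E = 3V − 6 = 3·67 − 6 = 195.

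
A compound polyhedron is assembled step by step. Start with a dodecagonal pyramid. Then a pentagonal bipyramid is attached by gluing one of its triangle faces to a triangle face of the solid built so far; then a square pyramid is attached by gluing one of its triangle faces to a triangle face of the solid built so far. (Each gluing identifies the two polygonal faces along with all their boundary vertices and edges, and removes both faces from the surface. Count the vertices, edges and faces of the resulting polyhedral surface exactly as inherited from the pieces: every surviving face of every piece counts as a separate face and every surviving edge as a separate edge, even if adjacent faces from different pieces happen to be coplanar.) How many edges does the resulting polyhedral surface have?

41

A dodecagonal pyramid: V=13, E=24, F=13.
Attach a pentagonal bipyramid (V=7, E=15, F=10) along a 3-gon: merge 3 vertices and 3 edges, delete both glued faces → V=17, E=36, F=21.
Attach a square pyramid (V=5, E=8, F=5) along a 3-gon: merge 3 vertices and 3 edges, delete both glued faces → V=19, E=41, F=24.
Check: V − E + F = 19 − 41 + 24 = 2.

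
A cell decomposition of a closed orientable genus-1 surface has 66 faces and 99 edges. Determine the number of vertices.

For a closed orientable surface of genus 1, χ = 2 − 2·1 = 0.
V = 0 + E − F = 0 + 99 − 66 = 33.

33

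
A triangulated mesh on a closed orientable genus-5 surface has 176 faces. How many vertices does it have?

χ = 2 − 2·5 = -8, and every face is a triangle so 3F = 2E.
E = 3·176/2 = 264. Then V = -8 + E − F = -8 + 264 − 176 = 80.

80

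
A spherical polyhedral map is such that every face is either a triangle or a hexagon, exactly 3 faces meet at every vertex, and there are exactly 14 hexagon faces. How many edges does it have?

48

Let x be the number of triangles; then F = 14 + x.
Edge–face incidences: 2E = 6·14 + 3·x = 84 + 3x.
Every vertex has degree 3, so 3V = 2E.
Euler: V − E + F = 2 ⇒ (2E)/3 − E + (14 + x) = 2.
Multiply by 6: 2·(2E) − 3·(2E) + 6·(14 + x) = 12, i.e. 84 + 6x − (84 + 3x) = 12.
Collecting terms: 3x = 12, so x = 4.
Then 2E = 84 + 3·4 = 96, so E = 48, V = 2E/3 = 32, F = 14 + 4 = 18.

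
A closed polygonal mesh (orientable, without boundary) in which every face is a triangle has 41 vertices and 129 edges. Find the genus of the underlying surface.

2

Every face is a triangle and each edge borders two faces, so 3F = 2·129, giving F = 86.
χ = V − E + F = 41 − 129 + 86 = -2.
For a closed orientable surface χ = 2 − 2g, so g = (2 − (-2))/2 = 2.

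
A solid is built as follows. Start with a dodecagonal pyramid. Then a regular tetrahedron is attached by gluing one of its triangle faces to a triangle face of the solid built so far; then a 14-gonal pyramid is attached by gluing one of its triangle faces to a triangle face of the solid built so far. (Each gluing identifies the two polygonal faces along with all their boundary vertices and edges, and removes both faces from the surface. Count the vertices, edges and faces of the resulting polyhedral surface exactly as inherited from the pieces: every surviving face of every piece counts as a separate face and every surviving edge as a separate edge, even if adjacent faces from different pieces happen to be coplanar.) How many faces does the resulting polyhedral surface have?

28

A dodecagonal pyramid: V=13, E=24, F=13.
Attach a regular tetrahedron (V=4, E=6, F=4) along a 3-gon: merge 3 vertices and 3 edges, delete both glued faces → V=14, E=27, F=15.
Attach a 14-gonal pyramid (V=15, E=28, F=15) along a 3-gon: merge 3 vertices and 3 edges, delete both glued faces → V=26, E=52, F=28.
Check: V − E + F = 26 − 52 + 28 = 2.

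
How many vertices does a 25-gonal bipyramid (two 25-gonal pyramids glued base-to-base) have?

A bipyramid over an n-gon has 2n triangular faces and n + 2 vertices: V = 25 + 2 = 27, E = 3·25 = 75, F = 2·25 = 50.

27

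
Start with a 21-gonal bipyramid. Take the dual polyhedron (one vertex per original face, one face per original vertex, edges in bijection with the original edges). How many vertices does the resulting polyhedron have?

The base solid has V = 23, E = 63, F = 42.
The dual swaps V and F and preserves E: V′ = F = 42, E′ = E = 63, F′ = V = 23.

42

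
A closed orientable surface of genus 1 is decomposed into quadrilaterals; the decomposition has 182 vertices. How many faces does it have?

182

χ = 2 − 2·1 = 0, and every face is a square so 4F = 2E.
V − E + F = 0 with E = 4F/2 gives 182 − (4/2 − 1)·F = 0, so F = 182 and E = 364.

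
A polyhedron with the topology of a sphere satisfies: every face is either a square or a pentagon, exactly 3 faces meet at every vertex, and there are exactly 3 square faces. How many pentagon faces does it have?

6

Let x be the number of pentagons; then F = 3 + x.
Edge–face incidences: 2E = 4·3 + 5·x = 12 + 5x.
Every vertex has degree 3, so 3V = 2E.
Euler: V − E + F = 2 ⇒ (2E)/3 − E + (3 + x) = 2.
Multiply by 6: 2·(2E) − 3·(2E) + 6·(3 + x) = 12, i.e. 18 + 6x − (12 + 5x) = 12.
Collecting terms: x + 6 = 12, so x = 6.
Then 2E = 12 + 5·6 = 42, so E = 21, V = 2E/3 = 14, F = 3 + 6 = 9.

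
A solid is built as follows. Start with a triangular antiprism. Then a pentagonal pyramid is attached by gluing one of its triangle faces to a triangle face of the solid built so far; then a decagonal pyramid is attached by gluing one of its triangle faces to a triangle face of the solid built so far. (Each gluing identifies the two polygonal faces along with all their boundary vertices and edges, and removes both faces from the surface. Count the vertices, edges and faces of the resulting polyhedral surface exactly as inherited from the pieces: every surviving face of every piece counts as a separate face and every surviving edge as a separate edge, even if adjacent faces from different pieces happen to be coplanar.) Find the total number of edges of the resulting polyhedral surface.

36

A triangular antiprism: V=6, E=12, F=8.
Attach a pentagonal pyramid (V=6, E=10, F=6) along a 3-gon: merge 3 vertices and 3 edges, delete both glued faces → V=9, E=19, F=12.
Attach a decagonal pyramid (V=11, E=20, F=11) along a 3-gon: merge 3 vertices and 3 edges, delete both glued faces → V=17, E=36, F=21.
Check: V − E + F = 17 − 36 + 21 = 2.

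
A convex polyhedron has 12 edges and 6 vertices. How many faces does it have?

Here V − E + F = 2.
F = 2 − V + E = 2 − 6 + 12 = 8.

8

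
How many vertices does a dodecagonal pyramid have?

13

A pyramid on an n-gon base has one n-gon and n triangles: V = 12 + 1 = 13, E = 2·12 = 24, F = 12 + 1 = 13.
Check: V − E + F = 13 − 24 + 13 = 2.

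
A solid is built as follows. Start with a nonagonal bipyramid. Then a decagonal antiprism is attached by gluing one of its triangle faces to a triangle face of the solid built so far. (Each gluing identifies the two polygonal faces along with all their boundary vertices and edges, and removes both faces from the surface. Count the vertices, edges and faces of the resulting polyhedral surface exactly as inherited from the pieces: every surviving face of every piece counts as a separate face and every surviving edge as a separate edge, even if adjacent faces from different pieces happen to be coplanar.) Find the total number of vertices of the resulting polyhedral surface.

A nonagonal bipyramid: V=11, E=27, F=18.
Attach a decagonal antiprism (V=20, E=40, F=22) along a 3-gon: merge 3 vertices and 3 edges, delete both glued faces → V=28, E=64, F=38.
Check: V − E + F = 28 − 64 + 38 = 2.

28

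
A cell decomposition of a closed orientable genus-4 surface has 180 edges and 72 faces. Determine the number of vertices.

102

For a closed orientable surface of genus 4, χ = 2 − 2·4 = -6.
V = -6 + E − F = -6 + 180 − 72 = 102.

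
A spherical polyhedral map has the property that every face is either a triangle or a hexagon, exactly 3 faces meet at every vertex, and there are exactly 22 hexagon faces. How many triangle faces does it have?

Let x be the number of triangles; then F = 22 + x.
Edge–face incidences: 2E = 6·22 + 3·x = 132 + 3x.
Every vertex has degree 3, so 3V = 2E.
Euler: V − E + F = 2 ⇒ (2E)/3 − E + (22 + x) = 2.
Multiply by 6: 2·(2E) − 3·(2E) + 6·(22 + x) = 12, i.e. 132 + 6x − (132 + 3x) = 12.
Collecting terms: 3x = 12, so x = 4.
Then 2E = 132 + 3·4 = 144, so E = 72, V = 2E/3 = 48, F = 22 + 4 = 26.

4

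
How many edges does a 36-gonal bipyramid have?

108

A bipyramid over an n-gon has 2n triangular faces and n + 2 vertices: V = 36 + 2 = 38, E = 3·36 = 108, F = 2·36 = 72.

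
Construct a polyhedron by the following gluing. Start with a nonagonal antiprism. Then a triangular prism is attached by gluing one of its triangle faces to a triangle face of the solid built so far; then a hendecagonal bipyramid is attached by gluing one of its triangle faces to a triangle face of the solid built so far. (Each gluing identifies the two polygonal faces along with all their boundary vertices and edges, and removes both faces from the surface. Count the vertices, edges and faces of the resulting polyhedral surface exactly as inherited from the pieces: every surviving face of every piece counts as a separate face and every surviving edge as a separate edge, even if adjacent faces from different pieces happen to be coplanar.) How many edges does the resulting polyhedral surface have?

72

A nonagonal antiprism: V=18, E=36, F=20.
Attach a triangular prism (V=6, E=9, F=5) along a 3-gon: merge 3 vertices and 3 edges, delete both glued faces → V=21, E=42, F=23.
Attach a hendecagonal bipyramid (V=13, E=33, F=22) along a 3-gon: merge 3 vertices and 3 edges, delete both glued faces → V=31, E=72, F=43.
Check: V − E + F = 31 − 72 + 43 = 2.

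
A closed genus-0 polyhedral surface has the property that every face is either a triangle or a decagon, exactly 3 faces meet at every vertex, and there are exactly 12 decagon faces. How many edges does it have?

Let x be the number of triangles; then F = 12 + x.
Edge–face incidences: 2E = 10·12 + 3·x = 120 + 3x.
Every vertex has degree 3, so 3V = 2E.
Euler: V − E + F = 2 ⇒ (2E)/3 − E + (12 + x) = 2.
Multiply by 6: 2·(2E) − 3·(2E) + 6·(12 + x) = 12, i.e. 72 + 6x − (120 + 3x) = 12.
Collecting terms: 3x − 48 = 12, so 3x = 60, so x = 20.
Then 2E = 120 + 3·20 = 180, so E = 90, V = 2E/3 = 60, F = 12 + 20 = 32.

90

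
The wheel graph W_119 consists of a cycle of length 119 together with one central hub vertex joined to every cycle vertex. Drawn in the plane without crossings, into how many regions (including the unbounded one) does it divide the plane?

W_119 has V = 119 + 1 = 120 vertices and E = 2·119 = 238 edges.
By Euler's formula F = 2 − V + E = 2 − 120 + 238 = 120.

120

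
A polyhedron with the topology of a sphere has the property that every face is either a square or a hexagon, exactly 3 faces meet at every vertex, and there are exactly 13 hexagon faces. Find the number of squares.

Let x be the number of squares; then F = 13 + x.
Edge–face incidences: 2E = 6·13 + 4·x = 78 + 4x.
Every vertex has degree 3, so 3V = 2E.
Euler: V − E + F = 2 ⇒ (2E)/3 − E + (13 + x) = 2.
Multiply by 6: 2·(2E) − 3·(2E) + 6·(13 + x) = 12, i.e. 78 + 6x − (78 + 4x) = 12.
Collecting terms: 2x = 12, so x = 6.
Then 2E = 78 + 4·6 = 102, so E = 51, V = 2E/3 = 34, F = 13 + 6 = 19.

6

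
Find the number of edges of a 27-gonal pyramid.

54

A pyramid on an n-gon base has one n-gon and n triangles: V = 27 + 1 = 28, E = 2·27 = 54, F = 27 + 1 = 28.
Check: V − E + F = 28 − 54 + 28 = 2.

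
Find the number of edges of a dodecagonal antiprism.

48

An antiprism on an n-gon has two n-gon caps and 2n triangles: V = 2·12 = 24, E = 4·12 = 48, F = 2·12 + 2 = 26.
Check: V − E + F = 24 − 48 + 26 = 2.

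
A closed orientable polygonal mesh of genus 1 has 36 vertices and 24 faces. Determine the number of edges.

For a closed orientable surface of genus 1, χ = 2 − 2·1 = 0.
E = V + F − (0) = 36 + 24 − (0) = 60.

60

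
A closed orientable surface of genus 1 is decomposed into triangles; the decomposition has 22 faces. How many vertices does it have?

χ = 2 − 2·1 = 0, and every face is a triangle so 3F = 2E.
E = 3·22/2 = 33. Then V = 0 + E − F = 0 + 33 − 22 = 11.

11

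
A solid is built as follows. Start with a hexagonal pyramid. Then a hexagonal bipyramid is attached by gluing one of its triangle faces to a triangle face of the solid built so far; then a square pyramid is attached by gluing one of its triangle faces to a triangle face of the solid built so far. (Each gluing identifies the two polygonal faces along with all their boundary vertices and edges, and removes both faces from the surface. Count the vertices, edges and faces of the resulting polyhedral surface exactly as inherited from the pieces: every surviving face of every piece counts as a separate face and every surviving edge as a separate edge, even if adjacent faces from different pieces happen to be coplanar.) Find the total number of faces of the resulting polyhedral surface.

A hexagonal pyramid: V=7, E=12, F=7.
Attach a hexagonal bipyramid (V=8, E=18, F=12) along a 3-gon: merge 3 vertices and 3 edges, delete both glued faces → V=12, E=27, F=17.
Attach a square pyramid (V=5, E=8, F=5) along a 3-gon: merge 3 vertices and 3 edges, delete both glued faces → V=14, E=32, F=20.
Check: V − E + F = 14 − 32 + 20 = 2.

20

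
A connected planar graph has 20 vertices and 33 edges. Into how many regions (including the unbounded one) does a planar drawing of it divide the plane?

Euler's formula for a connected plane graph: V − E + F = 2, so F = 2 − 20 + 33 = 15.

15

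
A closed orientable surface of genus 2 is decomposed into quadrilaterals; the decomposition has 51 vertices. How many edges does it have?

χ = 2 − 2·2 = -2, and every face is a square so 4F = 2E.
V − E + F = -2 with E = 4F/2 gives 51 − (4/2 − 1)·F = -2, so F = 53 and E = 106.

106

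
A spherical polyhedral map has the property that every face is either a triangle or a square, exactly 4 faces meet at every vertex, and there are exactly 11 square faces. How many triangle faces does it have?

Let x be the number of triangles; then F = 11 + x.
Edge–face incidences: 2E = 4·11 + 3·x = 44 + 3x.
Every vertex has degree 4, so 4V = 2E.
Euler: V − E + F = 2 ⇒ (2E)/4 − E + (11 + x) = 2.
Multiply by 8: 2·(2E) − 4·(2E) + 8·(11 + x) = 16, i.e. 88 + 8x − 2·(44 + 3x) = 16.
Collecting terms: 2x = 16, so x = 8.
Then 2E = 44 + 3·8 = 68, so E = 34, V = 2E/4 = 17, F = 11 + 8 = 19.

8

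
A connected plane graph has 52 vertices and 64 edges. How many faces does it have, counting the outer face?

Euler's formula for a connected plane graph: V − E + F = 2, so F = 2 − 52 + 64 = 14.

14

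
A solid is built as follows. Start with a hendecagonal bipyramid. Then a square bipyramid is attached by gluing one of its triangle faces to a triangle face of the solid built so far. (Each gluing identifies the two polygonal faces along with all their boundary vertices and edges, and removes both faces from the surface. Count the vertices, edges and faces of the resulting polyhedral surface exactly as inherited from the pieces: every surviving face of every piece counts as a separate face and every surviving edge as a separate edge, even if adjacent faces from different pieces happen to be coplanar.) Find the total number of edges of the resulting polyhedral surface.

A hendecagonal bipyramid: V=13, E=33, F=22.
Attach a square bipyramid (V=6, E=12, F=8) along a 3-gon: merge 3 vertices and 3 edges, delete both glued faces → V=16, E=42, F=28.
Check: V − E + F = 16 − 42 + 28 = 2.

42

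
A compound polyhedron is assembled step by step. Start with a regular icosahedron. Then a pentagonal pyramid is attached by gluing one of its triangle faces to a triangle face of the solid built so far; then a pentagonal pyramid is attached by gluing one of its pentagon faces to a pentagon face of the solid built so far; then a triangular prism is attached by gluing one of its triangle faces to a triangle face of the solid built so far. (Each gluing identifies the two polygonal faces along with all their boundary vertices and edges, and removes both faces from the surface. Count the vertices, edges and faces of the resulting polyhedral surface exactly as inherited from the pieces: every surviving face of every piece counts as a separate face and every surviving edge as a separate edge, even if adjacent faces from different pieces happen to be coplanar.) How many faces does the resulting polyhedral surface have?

A regular icosahedron: V=12, E=30, F=20.
Attach a pentagonal pyramid (V=6, E=10, F=6) along a 3-gon: merge 3 vertices and 3 edges, delete both glued faces → V=15, E=37, F=24.
Attach a pentagonal pyramid (V=6, E=10, F=6) along a 5-gon: merge 5 vertices and 5 edges, delete both glued faces → V=16, E=42, F=28.
Attach a triangular prism (V=6, E=9, F=5) along a 3-gon: merge 3 vertices and 3 edges, delete both glued faces → V=19, E=48, F=31.
Check: V − E + F = 19 − 48 + 31 = 2.

31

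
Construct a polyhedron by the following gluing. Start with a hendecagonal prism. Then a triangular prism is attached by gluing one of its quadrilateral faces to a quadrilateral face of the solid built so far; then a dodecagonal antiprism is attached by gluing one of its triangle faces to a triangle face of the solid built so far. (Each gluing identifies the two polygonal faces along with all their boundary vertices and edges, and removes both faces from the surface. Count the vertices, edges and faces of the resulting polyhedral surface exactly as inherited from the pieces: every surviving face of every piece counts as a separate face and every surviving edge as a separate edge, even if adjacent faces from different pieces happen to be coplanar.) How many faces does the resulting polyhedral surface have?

A hendecagonal prism: V=22, E=33, F=13.
Attach a triangular prism (V=6, E=9, F=5) along a 4-gon: merge 4 vertices and 4 edges, delete both glued faces → V=24, E=38, F=16.
Attach a dodecagonal antiprism (V=24, E=48, F=26) along a 3-gon: merge 3 vertices and 3 edges, delete both glued faces → V=45, E=83, F=40.
Check: V − E + F = 45 − 83 + 40 = 2.

40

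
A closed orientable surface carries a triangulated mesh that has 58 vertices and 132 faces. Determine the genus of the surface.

Every face is a triangle, so 2E = 3·132 = 396, giving E = 198.
χ = V − E + F = 58 − 198 + 132 = -8.
For a closed orientable surface χ = 2 − 2g, so g = (2 − (-8))/2 = 5.

5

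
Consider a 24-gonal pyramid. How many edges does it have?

A pyramid on an n-gon base has one n-gon and n triangles: V = 24 + 1 = 25, E = 2·24 = 48, F = 24 + 1 = 25.

48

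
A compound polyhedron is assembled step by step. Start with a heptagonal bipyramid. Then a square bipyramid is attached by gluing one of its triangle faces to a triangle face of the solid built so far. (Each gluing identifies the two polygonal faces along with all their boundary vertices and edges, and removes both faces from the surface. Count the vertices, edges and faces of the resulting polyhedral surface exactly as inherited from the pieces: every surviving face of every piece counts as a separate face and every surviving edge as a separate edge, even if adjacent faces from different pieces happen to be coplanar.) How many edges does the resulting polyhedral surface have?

A heptagonal bipyramid: V=9, E=21, F=14.
Attach a square bipyramid (V=6, E=12, F=8) along a 3-gon: merge 3 vertices and 3 edges, delete both glued faces → V=12, E=30, F=20.
Check: V − E + F = 12 − 30 + 20 = 2.

30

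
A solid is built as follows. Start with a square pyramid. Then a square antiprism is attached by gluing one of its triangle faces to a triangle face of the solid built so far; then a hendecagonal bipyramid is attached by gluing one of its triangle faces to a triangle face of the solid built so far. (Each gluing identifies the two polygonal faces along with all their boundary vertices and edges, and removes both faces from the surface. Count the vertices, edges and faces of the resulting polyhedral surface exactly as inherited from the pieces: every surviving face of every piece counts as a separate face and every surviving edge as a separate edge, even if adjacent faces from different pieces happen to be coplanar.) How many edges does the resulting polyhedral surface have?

A square pyramid: V=5, E=8, F=5.
Attach a square antiprism (V=8, E=16, F=10) along a 3-gon: merge 3 vertices and 3 edges, delete both glued faces → V=10, E=21, F=13.
Attach a hendecagonal bipyramid (V=13, E=33, F=22) along a 3-gon: merge 3 vertices and 3 edges, delete both glued faces → V=20, E=51, F=33.
Check: V − E + F = 20 − 51 + 33 = 2.

51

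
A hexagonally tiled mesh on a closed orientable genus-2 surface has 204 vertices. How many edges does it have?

309

χ = 2 − 2·2 = -2, and every face is a hexagon so 6F = 2E.
V − E + F = -2 with E = 6F/2 gives 204 − (6/2 − 1)·F = -2, so F = 103 and E = 309.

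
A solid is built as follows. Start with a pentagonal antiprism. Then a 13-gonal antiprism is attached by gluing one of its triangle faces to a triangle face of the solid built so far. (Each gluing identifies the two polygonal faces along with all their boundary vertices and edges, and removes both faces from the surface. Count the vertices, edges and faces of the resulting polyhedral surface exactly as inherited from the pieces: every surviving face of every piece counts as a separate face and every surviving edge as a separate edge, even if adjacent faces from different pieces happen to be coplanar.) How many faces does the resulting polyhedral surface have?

38

A pentagonal antiprism: V=10, E=20, F=12.
Attach a 13-gonal antiprism (V=26, E=52, F=28) along a 3-gon: merge 3 vertices and 3 edges, delete both glued faces → V=33, E=69, F=38.
Check: V − E + F = 33 − 69 + 38 = 2.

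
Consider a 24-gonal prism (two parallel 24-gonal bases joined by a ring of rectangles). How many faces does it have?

26

A prism on an n-gon has two n-gon bases and n rectangular sides: V = 2·24 = 48, E = 3·24 = 72, F = 24 + 2 = 26.
Check: V − E + F = 48 − 72 + 26 = 2.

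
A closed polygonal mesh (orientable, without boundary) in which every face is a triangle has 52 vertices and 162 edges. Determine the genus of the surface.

2

Every face is a triangle and each edge borders two faces, so 3F = 2·162, giving F = 108.
χ = V − E + F = 52 − 162 + 108 = -2.
For a closed orientable surface χ = 2 − 2g, so g = (2 − (-2))/2 = 2.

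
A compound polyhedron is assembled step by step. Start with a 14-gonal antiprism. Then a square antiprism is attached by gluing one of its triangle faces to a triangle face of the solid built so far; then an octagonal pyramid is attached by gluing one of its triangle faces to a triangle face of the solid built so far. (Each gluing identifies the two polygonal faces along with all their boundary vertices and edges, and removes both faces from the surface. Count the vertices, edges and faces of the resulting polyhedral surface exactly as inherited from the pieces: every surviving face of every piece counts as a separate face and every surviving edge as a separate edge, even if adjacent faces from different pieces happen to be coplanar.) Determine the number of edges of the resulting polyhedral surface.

82

A 14-gonal antiprism: V=28, E=56, F=30.
Attach a square antiprism (V=8, E=16, F=10) along a 3-gon: merge 3 vertices and 3 edges, delete both glued faces → V=33, E=69, F=38.
Attach an octagonal pyramid (V=9, E=16, F=9) along a 3-gon: merge 3 vertices and 3 edges, delete both glued faces → V=39, E=82, F=45.
Check: V − E + F = 39 − 82 + 45 = 2.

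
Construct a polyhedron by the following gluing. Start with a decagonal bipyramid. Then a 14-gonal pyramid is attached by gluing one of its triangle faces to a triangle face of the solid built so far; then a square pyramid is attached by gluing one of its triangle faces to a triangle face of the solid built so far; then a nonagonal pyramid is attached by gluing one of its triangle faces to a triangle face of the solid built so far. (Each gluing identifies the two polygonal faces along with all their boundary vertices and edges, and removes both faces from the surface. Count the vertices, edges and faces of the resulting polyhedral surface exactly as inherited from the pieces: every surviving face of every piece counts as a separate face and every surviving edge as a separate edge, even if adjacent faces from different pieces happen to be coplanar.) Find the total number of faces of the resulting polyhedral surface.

A decagonal bipyramid: V=12, E=30, F=20.
Attach a 14-gonal pyramid (V=15, E=28, F=15) along a 3-gon: merge 3 vertices and 3 edges, delete both glued faces → V=24, E=55, F=33.
Attach a square pyramid (V=5, E=8, F=5) along a 3-gon: merge 3 vertices and 3 edges, delete both glued faces → V=26, E=60, F=36.
Attach a nonagonal pyramid (V=10, E=18, F=10) along a 3-gon: merge 3 vertices and 3 edges, delete both glued faces → V=33, E=75, F=44.
Check: V − E + F = 33 − 75 + 44 = 2.

44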